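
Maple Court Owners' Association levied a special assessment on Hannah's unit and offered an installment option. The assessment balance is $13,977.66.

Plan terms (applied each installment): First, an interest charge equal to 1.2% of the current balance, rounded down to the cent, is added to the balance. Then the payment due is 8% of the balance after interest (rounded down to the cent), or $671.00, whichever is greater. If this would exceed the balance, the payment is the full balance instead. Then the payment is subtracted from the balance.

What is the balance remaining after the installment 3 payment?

Installment 1: opening $13,977.66; interest $167.73 → $14,145.39; payment $1,131.63; balance $13,013.76
Installment 2: opening $13,013.76; interest $156.16 → $13,169.92; payment $1,053.59; balance $12,116.33
Installment 3: opening $12,116.33; interest $145.39 → $12,261.72; payment $980.93; balance $11,280.79

$11,280.79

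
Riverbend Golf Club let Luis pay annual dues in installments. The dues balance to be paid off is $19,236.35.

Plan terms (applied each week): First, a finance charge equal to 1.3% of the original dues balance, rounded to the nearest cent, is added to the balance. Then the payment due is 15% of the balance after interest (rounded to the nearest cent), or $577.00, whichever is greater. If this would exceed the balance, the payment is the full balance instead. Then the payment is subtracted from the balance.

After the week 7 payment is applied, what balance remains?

Week 1: $19,236.35 +$250.07 interest = $19,486.42; pay $2,922.96 → $16,563.46
Week 2: $16,563.46 +$250.07 interest = $16,813.53; pay $2,522.03 → $14,291.50
Week 3: $14,291.50 +$250.07 interest = $14,541.57; pay $2,181.24 → $12,360.33
Week 4: $12,360.33 +$250.07 interest = $12,610.40; pay $1,891.56 → $10,718.84
Week 5: $10,718.84 +$250.07 interest = $10,968.91; pay $1,645.34 → $9,323.57
Week 6: $9,323.57 +$250.07 interest = $9,573.64; pay $1,436.05 → $8,137.59
Week 7: $8,137.59 +$250.07 interest = $8,387.66; pay $1,258.15 → $7,129.51

$7,129.51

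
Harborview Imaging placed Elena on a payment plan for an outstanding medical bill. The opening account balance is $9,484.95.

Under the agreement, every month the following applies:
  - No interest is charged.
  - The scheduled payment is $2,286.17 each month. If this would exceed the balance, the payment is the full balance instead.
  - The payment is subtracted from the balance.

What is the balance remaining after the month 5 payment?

$0.00

# | Opening | Payment | End bal
1 | $9,484.95 | $2,286.17 | $7,198.78
2 | $7,198.78 | $2,286.17 | $4,912.61
3 | $4,912.61 | $2,286.17 | $2,626.44
4 | $2,626.44 | $2,286.17 | $340.27
5 | $340.27 | $340.27 | $0.00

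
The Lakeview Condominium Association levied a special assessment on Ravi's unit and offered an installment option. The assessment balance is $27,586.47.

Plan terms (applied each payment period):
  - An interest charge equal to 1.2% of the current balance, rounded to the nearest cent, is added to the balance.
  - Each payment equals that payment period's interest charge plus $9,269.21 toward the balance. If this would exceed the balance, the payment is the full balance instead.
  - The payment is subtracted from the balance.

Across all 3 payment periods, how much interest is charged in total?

Payment period 1: opening $27,586.47; interest $331.04 → $27,917.51; payment $9,600.25; balance $18,317.26
Payment period 2: opening $18,317.26; interest $219.81 → $18,537.07; payment $9,489.02; balance $9,048.05
Payment period 3: opening $9,048.05; interest $108.58 → $9,156.63; payment $9,156.63; balance $0.00
Total interest: $331.04 + $219.81 + $108.58 = $659.43

$659.43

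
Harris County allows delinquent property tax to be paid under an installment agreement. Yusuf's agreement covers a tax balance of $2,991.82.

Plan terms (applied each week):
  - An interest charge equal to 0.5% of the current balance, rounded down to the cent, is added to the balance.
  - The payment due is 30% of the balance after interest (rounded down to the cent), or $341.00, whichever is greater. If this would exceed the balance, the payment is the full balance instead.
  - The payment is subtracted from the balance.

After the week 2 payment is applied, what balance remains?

Week 1: opening $2,991.82; interest $14.95 → $3,006.77; payment $902.03; balance $2,104.74
Week 2: opening $2,104.74; interest $10.52 → $2,115.26; payment $634.57; balance $1,480.69

$1,480.69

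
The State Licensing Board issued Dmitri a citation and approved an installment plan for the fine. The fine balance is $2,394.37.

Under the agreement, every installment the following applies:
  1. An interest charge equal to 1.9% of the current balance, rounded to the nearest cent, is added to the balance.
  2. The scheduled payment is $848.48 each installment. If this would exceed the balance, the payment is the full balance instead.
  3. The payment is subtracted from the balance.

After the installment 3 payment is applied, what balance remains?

Installment 1: $2,394.37 +$45.49 interest = $2,439.86; pay $848.48 → $1,591.38
Installment 2: $1,591.38 +$30.24 interest = $1,621.62; pay $848.48 → $773.14
Installment 3: $773.14 +$14.69 interest = $787.83; pay $787.83 → $0.00

$0.00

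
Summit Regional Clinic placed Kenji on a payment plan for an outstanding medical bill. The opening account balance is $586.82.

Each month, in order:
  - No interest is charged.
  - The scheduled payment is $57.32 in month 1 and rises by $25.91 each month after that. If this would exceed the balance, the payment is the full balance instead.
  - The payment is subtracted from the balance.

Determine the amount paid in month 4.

Month 1: opening $586.82; payment $57.32; balance $529.50
Month 2: opening $529.50; payment $83.23; balance $446.27
Month 3: opening $446.27; payment $109.14; balance $337.13
Month 4: opening $337.13; payment $135.05; balance $202.08

$135.05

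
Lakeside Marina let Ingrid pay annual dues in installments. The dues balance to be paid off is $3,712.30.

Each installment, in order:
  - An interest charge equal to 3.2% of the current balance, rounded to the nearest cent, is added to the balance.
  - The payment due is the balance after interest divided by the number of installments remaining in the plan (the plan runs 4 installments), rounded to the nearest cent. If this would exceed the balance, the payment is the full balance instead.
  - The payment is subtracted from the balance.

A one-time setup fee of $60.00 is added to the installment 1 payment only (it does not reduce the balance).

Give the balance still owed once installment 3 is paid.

# | Opening | Interest | Payment | Fee | End bal
1 | $3,712.30 | $118.79 | $957.77 | $60.00 | $2,873.32
2 | $2,873.32 | $91.95 | $988.42 | — | $1,976.85
3 | $1,976.85 | $63.26 | $1,020.06 | — | $1,020.05

$1,020.05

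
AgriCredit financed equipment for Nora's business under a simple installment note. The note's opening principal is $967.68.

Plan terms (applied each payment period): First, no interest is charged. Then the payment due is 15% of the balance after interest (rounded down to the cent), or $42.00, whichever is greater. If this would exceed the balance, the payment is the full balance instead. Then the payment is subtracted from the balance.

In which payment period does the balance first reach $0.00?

Payment period 1: $967.68 − $145.15 → $822.53
Payment period 2: $822.53 − $123.37 → $699.16
Payment period 3: $699.16 − $104.87 → $594.29
Payment period 4: $594.29 − $89.14 → $505.15
Payment period 5: $505.15 − $75.77 → $429.38
Payment period 6: $429.38 − $64.40 → $364.98
Payment period 7: $364.98 − $54.74 → $310.24
Payment period 8: $310.24 − $46.53 → $263.71
Payment period 9: $263.71 − $42.00 → $221.71
Payment period 10: $221.71 − $42.00 → $179.71
Payment period 11: $179.71 − $42.00 → $137.71
Payment period 12: $137.71 − $42.00 → $95.71
Payment period 13: $95.71 − $42.00 → $53.71
Payment period 14: $53.71 − $42.00 → $11.71
Payment period 15: $11.71 − $11.71 → $0.00
Balance reaches $0.00 in payment period 15.

15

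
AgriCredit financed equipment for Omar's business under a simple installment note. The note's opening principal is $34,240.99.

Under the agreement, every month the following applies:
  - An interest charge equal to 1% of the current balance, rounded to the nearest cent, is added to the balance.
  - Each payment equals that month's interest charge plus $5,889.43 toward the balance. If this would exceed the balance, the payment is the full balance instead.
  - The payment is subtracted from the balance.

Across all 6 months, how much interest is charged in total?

$1,171.05

Month 1: $34,240.99 +$342.41 interest = $34,583.40; pay $6,231.84 → $28,351.56
Month 2: $28,351.56 +$283.52 interest = $28,635.08; pay $6,172.95 → $22,462.13
Month 3: $22,462.13 +$224.62 interest = $22,686.75; pay $6,114.05 → $16,572.70
Month 4: $16,572.70 +$165.73 interest = $16,738.43; pay $6,055.16 → $10,683.27
Month 5: $10,683.27 +$106.83 interest = $10,790.10; pay $5,996.26 → $4,793.84
Month 6: $4,793.84 +$47.94 interest = $4,841.78; pay $4,841.78 → $0.00
Total interest: $342.41 + $283.52 + $224.62 + $165.73 + $106.83 + $47.94 = $1,171.05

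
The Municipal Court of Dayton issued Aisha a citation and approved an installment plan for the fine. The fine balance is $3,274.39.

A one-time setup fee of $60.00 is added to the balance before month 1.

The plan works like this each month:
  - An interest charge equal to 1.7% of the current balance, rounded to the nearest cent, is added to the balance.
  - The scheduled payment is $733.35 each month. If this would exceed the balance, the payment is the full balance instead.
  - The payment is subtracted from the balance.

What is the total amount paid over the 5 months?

$3,500.79

Month 1: opening $3,334.39; interest $56.68 → $3,391.07; payment $733.35; balance $2,657.72
Month 2: opening $2,657.72; interest $45.18 → $2,702.90; payment $733.35; balance $1,969.55
Month 3: opening $1,969.55; interest $33.48 → $2,003.03; payment $733.35; balance $1,269.68
Month 4: opening $1,269.68; interest $21.58 → $1,291.26; payment $733.35; balance $557.91
Month 5: opening $557.91; interest $9.48 → $567.39; payment $567.39; balance $0.00
Total paid: $3,500.79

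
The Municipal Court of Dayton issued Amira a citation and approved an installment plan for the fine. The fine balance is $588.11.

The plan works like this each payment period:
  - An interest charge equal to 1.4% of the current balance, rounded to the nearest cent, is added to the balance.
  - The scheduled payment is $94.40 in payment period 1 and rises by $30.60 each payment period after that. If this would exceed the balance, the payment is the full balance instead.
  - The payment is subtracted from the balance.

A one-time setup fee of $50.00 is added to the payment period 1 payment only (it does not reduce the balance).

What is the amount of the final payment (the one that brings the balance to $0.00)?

$51.53

Payment period 1: opening $588.11; interest $8.23 → $596.34; payment $94.40 (+ $50.00 fee); balance $501.94
Payment period 2: opening $501.94; interest $7.03 → $508.97; payment $125.00; balance $383.97
Payment period 3: opening $383.97; interest $5.38 → $389.35; payment $155.60; balance $233.75
Payment period 4: opening $233.75; interest $3.27 → $237.02; payment $186.20; balance $50.82
Payment period 5: opening $50.82; interest $0.71 → $51.53; payment $51.53; balance $0.00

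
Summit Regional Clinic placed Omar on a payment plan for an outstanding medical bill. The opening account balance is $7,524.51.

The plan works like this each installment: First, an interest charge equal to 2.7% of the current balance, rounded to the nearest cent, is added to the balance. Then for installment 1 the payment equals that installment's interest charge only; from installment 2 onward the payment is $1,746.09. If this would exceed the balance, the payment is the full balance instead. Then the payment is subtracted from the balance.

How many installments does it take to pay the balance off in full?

6

Installment 1: $7,524.51 +$203.16 interest = $7,727.67; pay $203.16 → $7,524.51
Installment 2: $7,524.51 +$203.16 interest = $7,727.67; pay $1,746.09 → $5,981.58
Installment 3: $5,981.58 +$161.50 interest = $6,143.08; pay $1,746.09 → $4,396.99
Installment 4: $4,396.99 +$118.72 interest = $4,515.71; pay $1,746.09 → $2,769.62
Installment 5: $2,769.62 +$74.78 interest = $2,844.40; pay $1,746.09 → $1,098.31
Installment 6: $1,098.31 +$29.65 interest = $1,127.96; pay $1,127.96 → $0.00
Balance reaches $0.00 in installment 6.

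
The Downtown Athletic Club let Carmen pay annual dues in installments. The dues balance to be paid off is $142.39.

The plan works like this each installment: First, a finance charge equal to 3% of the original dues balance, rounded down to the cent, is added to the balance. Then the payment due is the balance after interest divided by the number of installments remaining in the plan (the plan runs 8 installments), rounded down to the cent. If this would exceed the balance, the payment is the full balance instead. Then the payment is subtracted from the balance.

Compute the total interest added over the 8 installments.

$34.16

# | Opening | Interest | Payment | End bal
1 | $142.39 | $4.27 | $18.33 | $128.33
2 | $128.33 | $4.27 | $18.94 | $113.66
3 | $113.66 | $4.27 | $19.65 | $98.28
4 | $98.28 | $4.27 | $20.51 | $82.04
5 | $82.04 | $4.27 | $21.57 | $64.74
6 | $64.74 | $4.27 | $23.00 | $46.01
7 | $46.01 | $4.27 | $25.14 | $25.14
8 | $25.14 | $4.27 | $29.41 | $0.00
Total interest: $4.27 + $4.27 + $4.27 + $4.27 + $4.27 + $4.27 + $4.27 + $4.27 = $34.16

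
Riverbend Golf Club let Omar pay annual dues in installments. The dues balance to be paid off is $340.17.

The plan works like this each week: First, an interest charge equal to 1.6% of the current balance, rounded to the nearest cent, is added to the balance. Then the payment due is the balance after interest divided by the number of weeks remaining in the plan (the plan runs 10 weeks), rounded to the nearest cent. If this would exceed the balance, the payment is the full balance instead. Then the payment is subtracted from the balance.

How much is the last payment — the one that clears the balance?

Week 1: opening $340.17; interest $5.44 → $345.61; payment $34.56; balance $311.05
Week 2: opening $311.05; interest $4.98 → $316.03; payment $35.11; balance $280.92
Week 3: opening $280.92; interest $4.49 → $285.41; payment $35.68; balance $249.73
Week 4: opening $249.73; interest $4.00 → $253.73; payment $36.25; balance $217.48
Week 5: opening $217.48; interest $3.48 → $220.96; payment $36.83; balance $184.13
Week 6: opening $184.13; interest $2.95 → $187.08; payment $37.42; balance $149.66
Week 7: opening $149.66; interest $2.39 → $152.05; payment $38.01; balance $114.04
Week 8: opening $114.04; interest $1.82 → $115.86; payment $38.62; balance $77.24
Week 9: opening $77.24; interest $1.24 → $78.48; payment $39.24; balance $39.24
Week 10: opening $39.24; interest $0.63 → $39.87; payment $39.87; balance $0.00

$39.87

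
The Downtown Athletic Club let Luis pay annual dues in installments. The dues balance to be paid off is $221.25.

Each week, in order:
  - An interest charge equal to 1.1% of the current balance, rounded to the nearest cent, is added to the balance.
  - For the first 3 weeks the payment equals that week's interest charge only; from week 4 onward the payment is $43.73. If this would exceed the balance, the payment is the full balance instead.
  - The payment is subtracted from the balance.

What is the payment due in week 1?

Week 1: $221.25 +$2.43 interest = $223.68; pay $2.43 → $221.25

$2.43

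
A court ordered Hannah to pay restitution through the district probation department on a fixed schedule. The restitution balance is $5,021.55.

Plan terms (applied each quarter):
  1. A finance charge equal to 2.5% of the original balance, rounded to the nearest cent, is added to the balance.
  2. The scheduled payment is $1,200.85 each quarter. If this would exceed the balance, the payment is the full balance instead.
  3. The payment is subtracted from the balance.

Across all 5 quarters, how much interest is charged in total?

$627.70

Quarter 1: $5,021.55 +$125.54 interest = $5,147.09; pay $1,200.85 → $3,946.24
Quarter 2: $3,946.24 +$125.54 interest = $4,071.78; pay $1,200.85 → $2,870.93
Quarter 3: $2,870.93 +$125.54 interest = $2,996.47; pay $1,200.85 → $1,795.62
Quarter 4: $1,795.62 +$125.54 interest = $1,921.16; pay $1,200.85 → $720.31
Quarter 5: $720.31 +$125.54 interest = $845.85; pay $845.85 → $0.00
Total interest: $125.54 + $125.54 + $125.54 + $125.54 + $125.54 = $627.70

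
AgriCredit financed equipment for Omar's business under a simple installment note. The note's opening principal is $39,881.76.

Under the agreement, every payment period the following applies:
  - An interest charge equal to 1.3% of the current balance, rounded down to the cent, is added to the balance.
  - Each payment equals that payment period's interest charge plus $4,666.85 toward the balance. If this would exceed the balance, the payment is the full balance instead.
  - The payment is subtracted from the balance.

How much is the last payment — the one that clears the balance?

$2,580.07

Payment period 1: $39,881.76 +$518.46 interest = $40,400.22; pay $5,185.31 → $35,214.91
Payment period 2: $35,214.91 +$457.79 interest = $35,672.70; pay $5,124.64 → $30,548.06
Payment period 3: $30,548.06 +$397.12 interest = $30,945.18; pay $5,063.97 → $25,881.21
Payment period 4: $25,881.21 +$336.45 interest = $26,217.66; pay $5,003.30 → $21,214.36
Payment period 5: $21,214.36 +$275.78 interest = $21,490.14; pay $4,942.63 → $16,547.51
Payment period 6: $16,547.51 +$215.11 interest = $16,762.62; pay $4,881.96 → $11,880.66
Payment period 7: $11,880.66 +$154.44 interest = $12,035.10; pay $4,821.29 → $7,213.81
Payment period 8: $7,213.81 +$93.77 interest = $7,307.58; pay $4,760.62 → $2,546.96
Payment period 9: $2,546.96 +$33.11 interest = $2,580.07; pay $2,580.07 → $0.00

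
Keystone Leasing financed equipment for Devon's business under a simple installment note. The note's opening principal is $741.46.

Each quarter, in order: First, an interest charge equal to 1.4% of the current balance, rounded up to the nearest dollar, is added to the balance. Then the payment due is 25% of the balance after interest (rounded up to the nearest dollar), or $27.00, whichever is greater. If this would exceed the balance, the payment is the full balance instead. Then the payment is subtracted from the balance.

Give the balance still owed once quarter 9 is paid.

# | Opening | Interest | Payment | End bal
1 | $741.46 | $11.00 | $189.00 | $563.46
2 | $563.46 | $8.00 | $143.00 | $428.46
3 | $428.46 | $6.00 | $109.00 | $325.46
4 | $325.46 | $5.00 | $83.00 | $247.46
5 | $247.46 | $4.00 | $63.00 | $188.46
6 | $188.46 | $3.00 | $48.00 | $143.46
7 | $143.46 | $3.00 | $37.00 | $109.46
8 | $109.46 | $2.00 | $28.00 | $83.46
9 | $83.46 | $2.00 | $27.00 | $58.46

$58.46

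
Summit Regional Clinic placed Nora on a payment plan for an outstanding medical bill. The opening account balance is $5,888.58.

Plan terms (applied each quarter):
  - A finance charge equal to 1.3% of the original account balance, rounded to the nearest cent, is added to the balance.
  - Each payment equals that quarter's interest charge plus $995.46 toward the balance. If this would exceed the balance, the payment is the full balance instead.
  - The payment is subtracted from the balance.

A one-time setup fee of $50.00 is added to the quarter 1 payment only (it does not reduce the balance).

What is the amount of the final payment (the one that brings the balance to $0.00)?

Quarter 1: opening $5,888.58; interest $76.55 → $5,965.13; payment $1,072.01 (+ $50.00 fee); balance $4,893.12
Quarter 2: opening $4,893.12; interest $76.55 → $4,969.67; payment $1,072.01; balance $3,897.66
Quarter 3: opening $3,897.66; interest $76.55 → $3,974.21; payment $1,072.01; balance $2,902.20
Quarter 4: opening $2,902.20; interest $76.55 → $2,978.75; payment $1,072.01; balance $1,906.74
Quarter 5: opening $1,906.74; interest $76.55 → $1,983.29; payment $1,072.01; balance $911.28
Quarter 6: opening $911.28; interest $76.55 → $987.83; payment $987.83; balance $0.00

$987.83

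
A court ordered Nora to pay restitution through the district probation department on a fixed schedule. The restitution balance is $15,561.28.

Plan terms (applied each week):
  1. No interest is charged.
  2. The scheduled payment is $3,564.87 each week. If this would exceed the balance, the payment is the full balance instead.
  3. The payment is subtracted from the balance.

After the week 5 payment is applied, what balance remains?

Week 1: $15,561.28 − $3,564.87 → $11,996.41
Week 2: $11,996.41 − $3,564.87 → $8,431.54
Week 3: $8,431.54 − $3,564.87 → $4,866.67
Week 4: $4,866.67 − $3,564.87 → $1,301.80
Week 5: $1,301.80 − $1,301.80 → $0.00

$0.00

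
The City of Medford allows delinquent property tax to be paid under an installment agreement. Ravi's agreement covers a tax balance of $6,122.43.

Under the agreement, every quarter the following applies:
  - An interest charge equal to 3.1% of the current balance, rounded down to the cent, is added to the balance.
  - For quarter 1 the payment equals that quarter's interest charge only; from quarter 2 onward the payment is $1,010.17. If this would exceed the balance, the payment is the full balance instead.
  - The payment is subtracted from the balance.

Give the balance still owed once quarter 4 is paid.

$3,584.21

Quarter 1: $6,122.43 +$189.79 interest = $6,312.22; pay $189.79 → $6,122.43
Quarter 2: $6,122.43 +$189.79 interest = $6,312.22; pay $1,010.17 → $5,302.05
Quarter 3: $5,302.05 +$164.36 interest = $5,466.41; pay $1,010.17 → $4,456.24
Quarter 4: $4,456.24 +$138.14 interest = $4,594.38; pay $1,010.17 → $3,584.21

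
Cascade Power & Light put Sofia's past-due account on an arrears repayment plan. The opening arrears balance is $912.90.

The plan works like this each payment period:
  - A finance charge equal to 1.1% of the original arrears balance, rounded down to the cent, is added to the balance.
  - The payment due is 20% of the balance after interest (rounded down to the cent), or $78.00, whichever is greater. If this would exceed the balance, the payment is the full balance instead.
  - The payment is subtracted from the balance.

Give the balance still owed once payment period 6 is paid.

$258.19

Payment period 1: $912.90 +$10.04 interest = $922.94; pay $184.58 → $738.36
Payment period 2: $738.36 +$10.04 interest = $748.40; pay $149.68 → $598.72
Payment period 3: $598.72 +$10.04 interest = $608.76; pay $121.75 → $487.01
Payment period 4: $487.01 +$10.04 interest = $497.05; pay $99.41 → $397.64
Payment period 5: $397.64 +$10.04 interest = $407.68; pay $81.53 → $326.15
Payment period 6: $326.15 +$10.04 interest = $336.19; pay $78.00 → $258.19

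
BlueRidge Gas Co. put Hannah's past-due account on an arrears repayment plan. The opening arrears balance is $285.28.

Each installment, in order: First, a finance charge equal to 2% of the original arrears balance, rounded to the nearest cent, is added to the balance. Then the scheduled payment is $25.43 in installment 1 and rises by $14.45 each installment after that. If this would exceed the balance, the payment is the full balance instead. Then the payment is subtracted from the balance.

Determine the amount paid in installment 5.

Installment 1: $285.28 +$5.71 interest = $290.99; pay $25.43 → $265.56
Installment 2: $265.56 +$5.71 interest = $271.27; pay $39.88 → $231.39
Installment 3: $231.39 +$5.71 interest = $237.10; pay $54.33 → $182.77
Installment 4: $182.77 +$5.71 interest = $188.48; pay $68.78 → $119.70
Installment 5: $119.70 +$5.71 interest = $125.41; pay $83.23 → $42.18

$83.23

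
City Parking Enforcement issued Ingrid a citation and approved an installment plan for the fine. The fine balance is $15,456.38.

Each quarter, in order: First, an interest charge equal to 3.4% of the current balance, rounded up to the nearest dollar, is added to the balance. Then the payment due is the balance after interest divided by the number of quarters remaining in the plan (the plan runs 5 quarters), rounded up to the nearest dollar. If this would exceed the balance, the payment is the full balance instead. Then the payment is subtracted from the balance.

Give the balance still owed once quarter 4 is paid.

Quarter 1: opening $15,456.38; interest $526.00 → $15,982.38; payment $3,197.00; balance $12,785.38
Quarter 2: opening $12,785.38; interest $435.00 → $13,220.38; payment $3,306.00; balance $9,914.38
Quarter 3: opening $9,914.38; interest $338.00 → $10,252.38; payment $3,418.00; balance $6,834.38
Quarter 4: opening $6,834.38; interest $233.00 → $7,067.38; payment $3,534.00; balance $3,533.38

$3,533.38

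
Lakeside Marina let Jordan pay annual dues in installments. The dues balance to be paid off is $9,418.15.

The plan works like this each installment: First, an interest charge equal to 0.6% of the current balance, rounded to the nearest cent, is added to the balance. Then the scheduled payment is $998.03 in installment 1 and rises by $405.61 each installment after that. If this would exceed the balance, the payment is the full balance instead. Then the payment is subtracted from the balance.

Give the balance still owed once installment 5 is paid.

$573.20

# | Opening | Interest | Payment | End bal
1 | $9,418.15 | $56.51 | $998.03 | $8,476.63
2 | $8,476.63 | $50.86 | $1,403.64 | $7,123.85
3 | $7,123.85 | $42.74 | $1,809.25 | $5,357.34
4 | $5,357.34 | $32.14 | $2,214.86 | $3,174.62
5 | $3,174.62 | $19.05 | $2,620.47 | $573.20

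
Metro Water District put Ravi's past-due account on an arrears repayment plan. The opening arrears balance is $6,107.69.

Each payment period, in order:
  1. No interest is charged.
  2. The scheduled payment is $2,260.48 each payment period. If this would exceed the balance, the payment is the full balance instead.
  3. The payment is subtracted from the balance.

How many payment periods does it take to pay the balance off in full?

3

# | Opening | Payment | End bal
1 | $6,107.69 | $2,260.48 | $3,847.21
2 | $3,847.21 | $2,260.48 | $1,586.73
3 | $1,586.73 | $1,586.73 | $0.00
Balance reaches $0.00 in payment period 3.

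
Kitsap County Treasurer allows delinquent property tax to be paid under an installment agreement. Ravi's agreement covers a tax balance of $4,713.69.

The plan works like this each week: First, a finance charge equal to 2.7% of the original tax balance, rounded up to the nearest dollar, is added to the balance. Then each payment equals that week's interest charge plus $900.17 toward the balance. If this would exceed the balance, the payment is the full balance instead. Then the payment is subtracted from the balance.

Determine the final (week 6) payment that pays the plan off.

$340.84

# | Opening | Interest | Payment | End bal
1 | $4,713.69 | $128.00 | $1,028.17 | $3,813.52
2 | $3,813.52 | $128.00 | $1,028.17 | $2,913.35
3 | $2,913.35 | $128.00 | $1,028.17 | $2,013.18
4 | $2,013.18 | $128.00 | $1,028.17 | $1,113.01
5 | $1,113.01 | $128.00 | $1,028.17 | $212.84
6 | $212.84 | $128.00 | $340.84 | $0.00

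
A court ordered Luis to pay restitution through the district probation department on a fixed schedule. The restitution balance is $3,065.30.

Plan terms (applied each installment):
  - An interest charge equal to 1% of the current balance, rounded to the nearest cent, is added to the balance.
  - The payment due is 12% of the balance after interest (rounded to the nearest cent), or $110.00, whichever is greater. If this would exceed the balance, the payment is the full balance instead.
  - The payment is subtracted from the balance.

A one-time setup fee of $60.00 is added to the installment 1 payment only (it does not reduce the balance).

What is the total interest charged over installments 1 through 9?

# | Opening | Interest | Payment | Fee | End bal
1 | $3,065.30 | $30.65 | $371.51 | $60.00 | $2,724.44
2 | $2,724.44 | $27.24 | $330.20 | — | $2,421.48
3 | $2,421.48 | $24.21 | $293.48 | — | $2,152.21
4 | $2,152.21 | $21.52 | $260.85 | — | $1,912.88
5 | $1,912.88 | $19.13 | $231.84 | — | $1,700.17
6 | $1,700.17 | $17.00 | $206.06 | — | $1,511.11
7 | $1,511.11 | $15.11 | $183.15 | — | $1,343.07
8 | $1,343.07 | $13.43 | $162.78 | — | $1,193.72
9 | $1,193.72 | $11.94 | $144.68 | — | $1,060.98
Total interest: $30.65 + $27.24 + $24.21 + $21.52 + $19.13 + $17.00 + $15.11 + $13.43 + $11.94 = $180.23

$180.23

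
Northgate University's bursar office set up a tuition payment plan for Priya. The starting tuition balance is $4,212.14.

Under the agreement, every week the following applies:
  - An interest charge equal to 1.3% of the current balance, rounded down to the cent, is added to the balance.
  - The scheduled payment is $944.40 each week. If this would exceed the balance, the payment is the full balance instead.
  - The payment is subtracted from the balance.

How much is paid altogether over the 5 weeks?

$4,368.73

# | Opening | Interest | Payment | End bal
1 | $4,212.14 | $54.75 | $944.40 | $3,322.49
2 | $3,322.49 | $43.19 | $944.40 | $2,421.28
3 | $2,421.28 | $31.47 | $944.40 | $1,508.35
4 | $1,508.35 | $19.60 | $944.40 | $583.55
5 | $583.55 | $7.58 | $591.13 | $0.00
Total paid: $4,368.73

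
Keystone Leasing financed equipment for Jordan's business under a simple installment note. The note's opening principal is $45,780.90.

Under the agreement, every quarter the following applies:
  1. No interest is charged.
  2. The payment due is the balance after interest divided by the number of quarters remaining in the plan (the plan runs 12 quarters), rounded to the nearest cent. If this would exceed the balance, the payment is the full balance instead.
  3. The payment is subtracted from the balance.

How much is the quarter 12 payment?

# | Opening | Payment | End bal
1 | $45,780.90 | $3,815.08 | $41,965.82
2 | $41,965.82 | $3,815.07 | $38,150.75
3 | $38,150.75 | $3,815.08 | $34,335.67
4 | $34,335.67 | $3,815.07 | $30,520.60
5 | $30,520.60 | $3,815.08 | $26,705.52
6 | $26,705.52 | $3,815.07 | $22,890.45
7 | $22,890.45 | $3,815.08 | $19,075.37
8 | $19,075.37 | $3,815.07 | $15,260.30
9 | $15,260.30 | $3,815.08 | $11,445.22
10 | $11,445.22 | $3,815.07 | $7,630.15
11 | $7,630.15 | $3,815.08 | $3,815.07
12 | $3,815.07 | $3,815.07 | $0.00

$3,815.07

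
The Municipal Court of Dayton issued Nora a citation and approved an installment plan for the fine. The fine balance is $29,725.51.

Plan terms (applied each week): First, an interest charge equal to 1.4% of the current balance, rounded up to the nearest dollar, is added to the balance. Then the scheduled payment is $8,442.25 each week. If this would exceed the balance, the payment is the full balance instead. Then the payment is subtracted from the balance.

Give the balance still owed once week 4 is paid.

$0.00

Week 1: opening $29,725.51; interest $417.00 → $30,142.51; payment $8,442.25; balance $21,700.26
Week 2: opening $21,700.26; interest $304.00 → $22,004.26; payment $8,442.25; balance $13,562.01
Week 3: opening $13,562.01; interest $190.00 → $13,752.01; payment $8,442.25; balance $5,309.76
Week 4: opening $5,309.76; interest $75.00 → $5,384.76; payment $5,384.76; balance $0.00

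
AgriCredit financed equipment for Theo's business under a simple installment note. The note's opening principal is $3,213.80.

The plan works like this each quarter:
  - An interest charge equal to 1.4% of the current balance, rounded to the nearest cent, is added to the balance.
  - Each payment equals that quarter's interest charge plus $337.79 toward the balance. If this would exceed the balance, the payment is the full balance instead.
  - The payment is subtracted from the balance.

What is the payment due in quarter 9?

$344.95

Quarter 1: opening $3,213.80; interest $44.99 → $3,258.79; payment $382.78; balance $2,876.01
Quarter 2: opening $2,876.01; interest $40.26 → $2,916.27; payment $378.05; balance $2,538.22
Quarter 3: opening $2,538.22; interest $35.54 → $2,573.76; payment $373.33; balance $2,200.43
Quarter 4: opening $2,200.43; interest $30.81 → $2,231.24; payment $368.60; balance $1,862.64
Quarter 5: opening $1,862.64; interest $26.08 → $1,888.72; payment $363.87; balance $1,524.85
Quarter 6: opening $1,524.85; interest $21.35 → $1,546.20; payment $359.14; balance $1,187.06
Quarter 7: opening $1,187.06; interest $16.62 → $1,203.68; payment $354.41; balance $849.27
Quarter 8: opening $849.27; interest $11.89 → $861.16; payment $349.68; balance $511.48
Quarter 9: opening $511.48; interest $7.16 → $518.64; payment $344.95; balance $173.69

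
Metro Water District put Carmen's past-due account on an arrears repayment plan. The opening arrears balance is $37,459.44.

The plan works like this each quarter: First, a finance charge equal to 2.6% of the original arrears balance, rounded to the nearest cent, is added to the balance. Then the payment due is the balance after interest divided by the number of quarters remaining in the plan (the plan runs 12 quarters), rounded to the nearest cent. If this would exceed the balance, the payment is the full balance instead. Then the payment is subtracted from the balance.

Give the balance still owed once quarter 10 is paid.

$9,366.13

Quarter 1: opening $37,459.44; interest $973.95 → $38,433.39; payment $3,202.78; balance $35,230.61
Quarter 2: opening $35,230.61; interest $973.95 → $36,204.56; payment $3,291.32; balance $32,913.24
Quarter 3: opening $32,913.24; interest $973.95 → $33,887.19; payment $3,388.72; balance $30,498.47
Quarter 4: opening $30,498.47; interest $973.95 → $31,472.42; payment $3,496.94; balance $27,975.48
Quarter 5: opening $27,975.48; interest $973.95 → $28,949.43; payment $3,618.68; balance $25,330.75
Quarter 6: opening $25,330.75; interest $973.95 → $26,304.70; payment $3,757.81; balance $22,546.89
Quarter 7: opening $22,546.89; interest $973.95 → $23,520.84; payment $3,920.14; balance $19,600.70
Quarter 8: opening $19,600.70; interest $973.95 → $20,574.65; payment $4,114.93; balance $16,459.72
Quarter 9: opening $16,459.72; interest $973.95 → $17,433.67; payment $4,358.42; balance $13,075.25
Quarter 10: opening $13,075.25; interest $973.95 → $14,049.20; payment $4,683.07; balance $9,366.13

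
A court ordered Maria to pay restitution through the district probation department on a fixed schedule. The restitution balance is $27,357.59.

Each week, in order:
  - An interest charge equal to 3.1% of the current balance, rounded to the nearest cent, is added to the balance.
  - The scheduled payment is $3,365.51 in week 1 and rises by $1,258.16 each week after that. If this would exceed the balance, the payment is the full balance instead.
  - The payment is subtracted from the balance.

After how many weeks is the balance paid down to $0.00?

# | Opening | Interest | Payment | End bal
1 | $27,357.59 | $848.09 | $3,365.51 | $24,840.17
2 | $24,840.17 | $770.05 | $4,623.67 | $20,986.55
3 | $20,986.55 | $650.58 | $5,881.83 | $15,755.30
4 | $15,755.30 | $488.41 | $7,139.99 | $9,103.72
5 | $9,103.72 | $282.22 | $8,398.15 | $987.79
6 | $987.79 | $30.62 | $1,018.41 | $0.00
Balance reaches $0.00 in week 6.

6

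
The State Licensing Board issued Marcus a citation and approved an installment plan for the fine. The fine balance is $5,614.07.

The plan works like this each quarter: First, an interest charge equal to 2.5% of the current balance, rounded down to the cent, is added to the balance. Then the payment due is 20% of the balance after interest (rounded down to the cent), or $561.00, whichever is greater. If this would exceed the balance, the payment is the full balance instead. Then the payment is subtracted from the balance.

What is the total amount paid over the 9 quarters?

Quarter 1: opening $5,614.07; interest $140.35 → $5,754.42; payment $1,150.88; balance $4,603.54
Quarter 2: opening $4,603.54; interest $115.08 → $4,718.62; payment $943.72; balance $3,774.90
Quarter 3: opening $3,774.90; interest $94.37 → $3,869.27; payment $773.85; balance $3,095.42
Quarter 4: opening $3,095.42; interest $77.38 → $3,172.80; payment $634.56; balance $2,538.24
Quarter 5: opening $2,538.24; interest $63.45 → $2,601.69; payment $561.00; balance $2,040.69
Quarter 6: opening $2,040.69; interest $51.01 → $2,091.70; payment $561.00; balance $1,530.70
Quarter 7: opening $1,530.70; interest $38.26 → $1,568.96; payment $561.00; balance $1,007.96
Quarter 8: opening $1,007.96; interest $25.19 → $1,033.15; payment $561.00; balance $472.15
Quarter 9: opening $472.15; interest $11.80 → $483.95; payment $483.95; balance $0.00
Total paid: $6,230.96

$6,230.96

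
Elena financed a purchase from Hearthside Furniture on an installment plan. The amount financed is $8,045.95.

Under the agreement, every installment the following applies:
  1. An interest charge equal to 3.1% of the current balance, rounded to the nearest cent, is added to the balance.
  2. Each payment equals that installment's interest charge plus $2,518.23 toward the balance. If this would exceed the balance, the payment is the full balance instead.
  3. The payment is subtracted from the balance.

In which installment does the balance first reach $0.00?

Installment 1: opening $8,045.95; interest $249.42 → $8,295.37; payment $2,767.65; balance $5,527.72
Installment 2: opening $5,527.72; interest $171.36 → $5,699.08; payment $2,689.59; balance $3,009.49
Installment 3: opening $3,009.49; interest $93.29 → $3,102.78; payment $2,611.52; balance $491.26
Installment 4: opening $491.26; interest $15.23 → $506.49; payment $506.49; balance $0.00
Balance reaches $0.00 in installment 4.

4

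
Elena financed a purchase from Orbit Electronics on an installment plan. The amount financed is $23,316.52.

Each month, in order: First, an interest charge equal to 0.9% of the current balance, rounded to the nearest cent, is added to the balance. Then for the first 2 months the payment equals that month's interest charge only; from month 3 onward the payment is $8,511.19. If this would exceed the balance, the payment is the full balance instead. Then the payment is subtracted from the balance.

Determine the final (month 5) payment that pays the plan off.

Month 1: opening $23,316.52; interest $209.85 → $23,526.37; payment $209.85; balance $23,316.52
Month 2: opening $23,316.52; interest $209.85 → $23,526.37; payment $209.85; balance $23,316.52
Month 3: opening $23,316.52; interest $209.85 → $23,526.37; payment $8,511.19; balance $15,015.18
Month 4: opening $15,015.18; interest $135.14 → $15,150.32; payment $8,511.19; balance $6,639.13
Month 5: opening $6,639.13; interest $59.75 → $6,698.88; payment $6,698.88; balance $0.00

$6,698.88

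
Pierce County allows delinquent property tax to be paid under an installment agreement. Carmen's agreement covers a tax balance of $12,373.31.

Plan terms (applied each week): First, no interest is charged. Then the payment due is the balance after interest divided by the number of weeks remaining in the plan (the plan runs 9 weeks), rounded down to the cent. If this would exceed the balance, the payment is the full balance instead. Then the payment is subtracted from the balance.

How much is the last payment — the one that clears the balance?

Week 1: $12,373.31 − $1,374.81 → $10,998.50
Week 2: $10,998.50 − $1,374.81 → $9,623.69
Week 3: $9,623.69 − $1,374.81 → $8,248.88
Week 4: $8,248.88 − $1,374.81 → $6,874.07
Week 5: $6,874.07 − $1,374.81 → $5,499.26
Week 6: $5,499.26 − $1,374.81 → $4,124.45
Week 7: $4,124.45 − $1,374.81 → $2,749.64
Week 8: $2,749.64 − $1,374.82 → $1,374.82
Week 9: $1,374.82 − $1,374.82 → $0.00

$1,374.82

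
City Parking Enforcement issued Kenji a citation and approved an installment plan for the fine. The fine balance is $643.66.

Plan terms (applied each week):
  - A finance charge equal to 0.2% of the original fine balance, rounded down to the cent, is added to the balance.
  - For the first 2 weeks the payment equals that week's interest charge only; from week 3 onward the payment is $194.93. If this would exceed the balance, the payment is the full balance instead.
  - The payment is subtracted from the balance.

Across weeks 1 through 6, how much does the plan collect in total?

Week 1: opening $643.66; interest $1.28 → $644.94; payment $1.28; balance $643.66
Week 2: opening $643.66; interest $1.28 → $644.94; payment $1.28; balance $643.66
Week 3: opening $643.66; interest $1.28 → $644.94; payment $194.93; balance $450.01
Week 4: opening $450.01; interest $1.28 → $451.29; payment $194.93; balance $256.36
Week 5: opening $256.36; interest $1.28 → $257.64; payment $194.93; balance $62.71
Week 6: opening $62.71; interest $1.28 → $63.99; payment $63.99; balance $0.00
Total paid: $651.34

$651.34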